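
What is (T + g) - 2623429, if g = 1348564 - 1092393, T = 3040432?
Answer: 673174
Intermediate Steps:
g = 256171
(T + g) - 2623429 = (3040432 + 256171) - 2623429 = 3296603 - 2623429 = 673174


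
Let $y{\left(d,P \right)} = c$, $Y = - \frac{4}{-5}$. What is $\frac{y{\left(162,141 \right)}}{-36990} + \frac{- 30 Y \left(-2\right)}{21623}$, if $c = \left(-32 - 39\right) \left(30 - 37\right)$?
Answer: $- \frac{8971111}{799834770} \approx -0.011216$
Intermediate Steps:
$Y = \frac{4}{5}$ ($Y = \left(-4\right) \left(- \frac{1}{5}\right) = \frac{4}{5} \approx 0.8$)
$c = 497$ ($c = \left(-71\right) \left(-7\right) = 497$)
$y{\left(d,P \right)} = 497$
$\frac{y{\left(162,141 \right)}}{-36990} + \frac{- 30 Y \left(-2\right)}{21623} = \frac{497}{-36990} + \frac{\left(-30\right) \frac{4}{5} \left(-2\right)}{21623} = 497 \left(- \frac{1}{36990}\right) + \left(-24\right) \left(-2\right) \frac{1}{21623} = - \frac{497}{36990} + 48 \cdot \frac{1}{21623} = - \frac{497}{36990} + \frac{48}{21623} = - \frac{8971111}{799834770}$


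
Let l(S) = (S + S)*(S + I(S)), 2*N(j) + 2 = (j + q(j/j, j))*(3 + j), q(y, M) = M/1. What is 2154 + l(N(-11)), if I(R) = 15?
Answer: 19902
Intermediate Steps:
q(y, M) = M (q(y, M) = M*1 = M)
N(j) = -1 + j*(3 + j) (N(j) = -1 + ((j + j)*(3 + j))/2 = -1 + ((2*j)*(3 + j))/2 = -1 + (2*j*(3 + j))/2 = -1 + j*(3 + j))
l(S) = 2*S*(15 + S) (l(S) = (S + S)*(S + 15) = (2*S)*(15 + S) = 2*S*(15 + S))
2154 + l(N(-11)) = 2154 + 2*(-1 + (-11)² + 3*(-11))*(15 + (-1 + (-11)² + 3*(-11))) = 2154 + 2*(-1 + 121 - 33)*(15 + (-1 + 121 - 33)) = 2154 + 2*87*(15 + 87) = 2154 + 2*87*102 = 2154 + 17748 = 19902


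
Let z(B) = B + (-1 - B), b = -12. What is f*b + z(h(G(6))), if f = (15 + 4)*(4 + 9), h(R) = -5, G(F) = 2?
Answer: -2965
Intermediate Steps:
z(B) = -1
f = 247 (f = 19*13 = 247)
f*b + z(h(G(6))) = 247*(-12) - 1 = -2964 - 1 = -2965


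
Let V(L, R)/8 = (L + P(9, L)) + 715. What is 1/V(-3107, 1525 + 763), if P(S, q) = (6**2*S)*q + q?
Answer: -1/8097336 ≈ -1.2350e-7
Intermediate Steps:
P(S, q) = q + 36*S*q (P(S, q) = (36*S)*q + q = 36*S*q + q = q + 36*S*q)
V(L, R) = 5720 + 2608*L (V(L, R) = 8*((L + L*(1 + 36*9)) + 715) = 8*((L + L*(1 + 324)) + 715) = 8*((L + L*325) + 715) = 8*((L + 325*L) + 715) = 8*(326*L + 715) = 8*(715 + 326*L) = 5720 + 2608*L)
1/V(-3107, 1525 + 763) = 1/(5720 + 2608*(-3107)) = 1/(5720 - 8103056) = 1/(-8097336) = -1/8097336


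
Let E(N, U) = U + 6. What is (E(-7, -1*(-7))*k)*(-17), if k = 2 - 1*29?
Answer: 5967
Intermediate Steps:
E(N, U) = 6 + U
k = -27 (k = 2 - 29 = -27)
(E(-7, -1*(-7))*k)*(-17) = ((6 - 1*(-7))*(-27))*(-17) = ((6 + 7)*(-27))*(-17) = (13*(-27))*(-17) = -351*(-17) = 5967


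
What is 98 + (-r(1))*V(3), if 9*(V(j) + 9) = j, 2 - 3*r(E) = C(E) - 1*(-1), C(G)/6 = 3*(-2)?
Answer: 1844/9 ≈ 204.89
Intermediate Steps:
C(G) = -36 (C(G) = 6*(3*(-2)) = 6*(-6) = -36)
r(E) = 37/3 (r(E) = ⅔ - (-36 - 1*(-1))/3 = ⅔ - (-36 + 1)/3 = ⅔ - ⅓*(-35) = ⅔ + 35/3 = 37/3)
V(j) = -9 + j/9
98 + (-r(1))*V(3) = 98 + (-1*37/3)*(-9 + (⅑)*3) = 98 - 37*(-9 + ⅓)/3 = 98 - 37/3*(-26/3) = 98 + 962/9 = 1844/9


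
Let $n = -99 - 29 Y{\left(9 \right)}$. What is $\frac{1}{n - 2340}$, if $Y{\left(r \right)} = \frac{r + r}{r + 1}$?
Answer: $- \frac{5}{12456} \approx -0.00040141$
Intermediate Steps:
$Y{\left(r \right)} = \frac{2 r}{1 + r}$
$n = - \frac{756}{5}$ ($n = -99 - 29 \cdot 2 \cdot 9 \frac{1}{1 + 9} = -99 - 29 \cdot 2 \cdot 9 \cdot \frac{1}{10} = -99 - \frac{261}{5} = - \frac{756}{5} \approx -151.2$)
$\frac{1}{n - 2340} = \frac{1}{- \frac{756}{5} - 2340} = \frac{1}{- \frac{12456}{5}} = - \frac{5}{12456}$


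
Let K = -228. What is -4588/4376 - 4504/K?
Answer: 1166465/62358 ≈ 18.706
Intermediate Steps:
-4588/4376 - 4504/K = -4588/4376 - 4504/(-228) = -4588*1/4376 - 4504*(-1/228) = -1147/1094 + 1126/57 = 1166465/62358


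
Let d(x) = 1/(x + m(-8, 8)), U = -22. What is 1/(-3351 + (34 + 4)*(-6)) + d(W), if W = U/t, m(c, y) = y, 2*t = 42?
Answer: 75013/522534 ≈ 0.14356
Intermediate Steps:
t = 21 (t = (½)*42 = 21)
W = -22/21 ≈ -1.0476
d(x) = 1/(8 + x) (d(x) = 1/(x + 8) = 1/(8 + x))
1/(-3351 + (34 + 4)*(-6)) + d(W) = 1/(-3351 + (34 + 4)*(-6)) + 1/(8 - 22/21) = 1/(-3351 + 38*(-6)) + 1/(146/21) = 1/(-3351 - 228) + 21/146 = 1/(-3579) + 21/146 = -1/3579 + 21/146 = 75013/522534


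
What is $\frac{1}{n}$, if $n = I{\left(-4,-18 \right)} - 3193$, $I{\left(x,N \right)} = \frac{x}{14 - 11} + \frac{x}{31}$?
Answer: $- \frac{93}{297085} \approx -0.00031304$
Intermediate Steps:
$I{\left(x,N \right)} = \frac{34 x}{93}$ ($I{\left(x,N \right)} = \frac{x}{3} + x \frac{1}{31} = x \frac{1}{3} + \frac{x}{31} = \frac{x}{3} + \frac{x}{31} = \frac{34 x}{93}$)
$n = - \frac{297085}{93}$ ($n = \frac{34}{93} \left(-4\right) - 3193 = - \frac{136}{93} - 3193 = - \frac{297085}{93} \approx -3194.5$)
$\frac{1}{n} = \frac{1}{- \frac{297085}{93}} = - \frac{93}{297085}$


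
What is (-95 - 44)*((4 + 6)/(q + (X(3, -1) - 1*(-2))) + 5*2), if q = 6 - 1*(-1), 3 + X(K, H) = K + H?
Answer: -6255/4 ≈ -1563.8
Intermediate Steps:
X(K, H) = -3 + H + K (X(K, H) = -3 + (K + H) = -3 + (H + K) = -3 + H + K)
q = 7 (q = 6 + 1 = 7)
(-95 - 44)*((4 + 6)/(q + (X(3, -1) - 1*(-2))) + 5*2) = (-95 - 44)*((4 + 6)/(7 + ((-3 - 1 + 3) - 1*(-2))) + 5*2) = -139*(10/(7 + (-1 + 2)) + 10) = -139*(10/(7 + 1) + 10) = -139*(10/8 + 10) = -139*(10*(⅛) + 10) = -139*(5/4 + 10) = -139*45/4 = -6255/4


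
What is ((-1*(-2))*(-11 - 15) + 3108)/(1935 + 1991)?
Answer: 1528/1963 ≈ 0.77840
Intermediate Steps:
((-1*(-2))*(-11 - 15) + 3108)/(1935 + 1991) = (2*(-26) + 3108)/3926 = (-52 + 3108)*(1/3926) = 3056*(1/3926) = 1528/1963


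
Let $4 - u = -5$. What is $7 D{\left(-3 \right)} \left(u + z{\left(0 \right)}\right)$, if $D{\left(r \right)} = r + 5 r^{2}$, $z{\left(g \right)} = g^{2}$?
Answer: $2646$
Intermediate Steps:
$u = 9$ ($u = 4 - -5 = 4 + 5 = 9$)
$7 D{\left(-3 \right)} \left(u + z{\left(0 \right)}\right) = 7 \left(- 3 \left(1 + 5 \left(-3\right)\right)\right) \left(9 + 0^{2}\right) = 7 \left(- 3 \left(1 - 15\right)\right) \left(9 + 0\right) = 7 \left(\left(-3\right) \left(-14\right)\right) 9 = 7 \cdot 42 \cdot 9 = 294 \cdot 9 = 2646$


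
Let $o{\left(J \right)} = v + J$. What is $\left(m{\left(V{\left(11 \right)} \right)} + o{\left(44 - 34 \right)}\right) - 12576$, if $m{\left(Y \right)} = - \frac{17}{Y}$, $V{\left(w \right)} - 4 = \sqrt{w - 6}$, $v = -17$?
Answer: $- \frac{138481}{11} + \frac{17 \sqrt{5}}{11} \approx -12586.0$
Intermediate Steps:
$o{\left(J \right)} = -17 + J$
$V{\left(w \right)} = 4 + \sqrt{-6 + w}$ ($V{\left(w \right)} = 4 + \sqrt{w - 6} = 4 + \sqrt{-6 + w}$)
$\left(m{\left(V{\left(11 \right)} \right)} + o{\left(44 - 34 \right)}\right) - 12576 = \left(- \frac{17}{4 + \sqrt{-6 + 11}} + \left(-17 + \left(44 - 34\right)\right)\right) - 12576 = \left(- \frac{17}{4 + \sqrt{5}} + \left(-17 + 10\right)\right) - 12576 = \left(- \frac{17}{4 + \sqrt{5}} - 7\right) - 12576 = \left(-7 - \frac{17}{4 + \sqrt{5}}\right) - 12576 = -12583 - \frac{17}{4 + \sqrt{5}}$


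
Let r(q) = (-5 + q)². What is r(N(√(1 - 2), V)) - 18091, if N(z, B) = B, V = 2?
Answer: -18082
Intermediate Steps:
r(N(√(1 - 2), V)) - 18091 = (-5 + 2)² - 18091 = (-3)² - 18091 = 9 - 18091 = -18082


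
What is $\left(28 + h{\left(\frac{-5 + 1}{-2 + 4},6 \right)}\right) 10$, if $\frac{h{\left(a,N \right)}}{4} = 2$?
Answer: $360$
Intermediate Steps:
$h{\left(a,N \right)} = 8$ ($h{\left(a,N \right)} = 4 \cdot 2 = 8$)
$\left(28 + h{\left(\frac{-5 + 1}{-2 + 4},6 \right)}\right) 10 = \left(28 + 8\right) 10 = 36 \cdot 10 = 360$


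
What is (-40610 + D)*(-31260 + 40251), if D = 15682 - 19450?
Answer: -399002598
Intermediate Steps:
D = -3768
(-40610 + D)*(-31260 + 40251) = (-40610 - 3768)*(-31260 + 40251) = -44378*8991 = -399002598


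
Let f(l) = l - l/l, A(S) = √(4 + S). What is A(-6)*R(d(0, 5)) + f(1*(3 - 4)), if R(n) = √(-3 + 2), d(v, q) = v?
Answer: -2 - √2 ≈ -3.4142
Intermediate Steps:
f(l) = -1 + l (f(l) = l - 1*1 = l - 1 = -1 + l)
R(n) = I (R(n) = √(-1) = I)
A(-6)*R(d(0, 5)) + f(1*(3 - 4)) = √(4 - 6)*I + (-1 + 1*(3 - 4)) = √(-2)*I + (-1 + 1*(-1)) = (I*√2)*I + (-1 - 1) = -√2 - 2 = -2 - √2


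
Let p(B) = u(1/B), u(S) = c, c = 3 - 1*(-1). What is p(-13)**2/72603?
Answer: 16/72603 ≈ 0.00022038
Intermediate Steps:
c = 4 (c = 3 + 1 = 4)
u(S) = 4
p(B) = 4
p(-13)**2/72603 = 4**2/72603 = 16*(1/72603) = 16/72603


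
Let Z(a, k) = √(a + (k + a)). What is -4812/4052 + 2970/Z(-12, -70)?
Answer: -1203/1013 - 1485*I*√94/47 ≈ -1.1876 - 306.33*I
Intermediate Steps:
Z(a, k) = √(k + 2*a) (Z(a, k) = √(a + (a + k)) = √(k + 2*a))
-4812/4052 + 2970/Z(-12, -70) = -4812/4052 + 2970/(√(-70 + 2*(-12))) = -4812*1/4052 + 2970/(√(-70 - 24)) = -1203/1013 + 2970/(√(-94)) = -1203/1013 + 2970/((I*√94)) = -1203/1013 + 2970*(-I*√94/94) = -1203/1013 - 1485*I*√94/47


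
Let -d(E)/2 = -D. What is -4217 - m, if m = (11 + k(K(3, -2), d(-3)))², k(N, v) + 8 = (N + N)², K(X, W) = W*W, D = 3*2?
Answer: -8706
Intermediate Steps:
D = 6
d(E) = 12 (d(E) = -(-2)*6 = -2*(-6) = 12)
K(X, W) = W²
k(N, v) = -8 + 4*N² (k(N, v) = -8 + (N + N)² = -8 + (2*N)² = -8 + 4*N²)
m = 4489 (m = (11 + (-8 + 4*((-2)²)²))² = (11 + (-8 + 4*4²))² = (11 + (-8 + 4*16))² = (11 + (-8 + 64))² = (11 + 56)² = 67² = 4489)
-4217 - m = -4217 - 1*4489 = -4217 - 4489 = -8706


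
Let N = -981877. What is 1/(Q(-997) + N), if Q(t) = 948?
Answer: -1/980929 ≈ -1.0194e-6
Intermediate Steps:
1/(Q(-997) + N) = 1/(948 - 981877) = 1/(-980929) = -1/980929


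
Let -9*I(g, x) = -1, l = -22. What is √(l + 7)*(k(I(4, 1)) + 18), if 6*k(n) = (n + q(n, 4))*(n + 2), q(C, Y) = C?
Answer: 4393*I*√15/243 ≈ 70.016*I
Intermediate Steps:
I(g, x) = ⅑ (I(g, x) = -⅑*(-1) = ⅑)
k(n) = n*(2 + n)/3 (k(n) = ((n + n)*(n + 2))/6 = ((2*n)*(2 + n))/6 = (2*n*(2 + n))/6 = n*(2 + n)/3)
√(l + 7)*(k(I(4, 1)) + 18) = √(-22 + 7)*((⅓)*(⅑)*(2 + ⅑) + 18) = √(-15)*((⅓)*(⅑)*(19/9) + 18) = (I*√15)*(19/243 + 18) = (I*√15)*(4393/243) = 4393*I*√15/243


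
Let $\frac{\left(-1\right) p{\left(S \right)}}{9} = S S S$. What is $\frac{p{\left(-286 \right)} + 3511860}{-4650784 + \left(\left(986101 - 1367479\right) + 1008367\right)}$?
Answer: $- \frac{71351588}{1341265} \approx -53.197$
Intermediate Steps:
$p{\left(S \right)} = - 9 S^{3}$ ($p{\left(S \right)} = - 9 S S S = - 9 S^{2} S = - 9 S^{3}$)
$\frac{p{\left(-286 \right)} + 3511860}{-4650784 + \left(\left(986101 - 1367479\right) + 1008367\right)} = \frac{- 9 \left(-286\right)^{3} + 3511860}{-4650784 + \left(\left(986101 - 1367479\right) + 1008367\right)} = \frac{\left(-9\right) \left(-23393656\right) + 3511860}{-4650784 + \left(-381378 + 1008367\right)} = \frac{210542904 + 3511860}{-4650784 + 626989} = \frac{214054764}{-4023795} = 214054764 \left(- \frac{1}{4023795}\right) = - \frac{71351588}{1341265}$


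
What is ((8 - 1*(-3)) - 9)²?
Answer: 4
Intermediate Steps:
((8 - 1*(-3)) - 9)² = ((8 + 3) - 9)² = (11 - 9)² = 2² = 4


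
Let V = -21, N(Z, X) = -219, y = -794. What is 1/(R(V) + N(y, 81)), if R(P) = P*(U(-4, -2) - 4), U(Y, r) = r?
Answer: -1/93 ≈ -0.010753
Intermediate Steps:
R(P) = -6*P (R(P) = P*(-2 - 4) = P*(-6) = -6*P)
1/(R(V) + N(y, 81)) = 1/(-6*(-21) - 219) = 1/(126 - 219) = 1/(-93) = -1/93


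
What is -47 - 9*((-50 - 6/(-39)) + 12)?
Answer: 3817/13 ≈ 293.62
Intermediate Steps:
-47 - 9*((-50 - 6/(-39)) + 12) = -47 - 9*((-50 - 6*(-1/39)) + 12) = -47 - 9*((-50 + 2/13) + 12) = -47 - 9*(-648/13 + 12) = -47 - 9*(-492/13) = -47 + 4428/13 = 3817/13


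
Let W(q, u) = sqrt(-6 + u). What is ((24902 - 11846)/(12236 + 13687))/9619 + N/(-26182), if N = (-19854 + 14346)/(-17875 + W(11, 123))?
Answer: 542759480811731/13371660658341924562 - 4131*sqrt(13)/2091388757614 ≈ 4.0583e-5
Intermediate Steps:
N = -5508/(-17875 + 3*sqrt(13)) (N = (-19854 + 14346)/(-17875 + sqrt(-6 + 123)) = -5508/(-17875 + sqrt(117)) = -5508/(-17875 + 3*sqrt(13)) ≈ 0.30833)
((24902 - 11846)/(12236 + 13687))/9619 + N/(-26182) = ((24902 - 11846)/(12236 + 13687))/9619 + (1893375/6144529 + 4131*sqrt(13)/79878877)/(-26182) = (13056/25923)*(1/9619) + (1893375/6144529 + 4131*sqrt(13)/79878877)*(-1/26182) = (13056*(1/25923))*(1/9619) + (-1893375/160876058278 - 4131*sqrt(13)/2091388757614) = (4352/8641)*(1/9619) + (-1893375/160876058278 - 4131*sqrt(13)/2091388757614) = 4352/83117779 + (-1893375/160876058278 - 4131*sqrt(13)/2091388757614) = 542759480811731/13371660658341924562 - 4131*sqrt(13)/2091388757614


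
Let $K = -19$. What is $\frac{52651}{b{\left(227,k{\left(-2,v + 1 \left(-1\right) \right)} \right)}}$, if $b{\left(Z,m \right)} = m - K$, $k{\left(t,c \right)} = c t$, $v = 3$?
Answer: $\frac{52651}{15} \approx 3510.1$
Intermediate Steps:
$b{\left(Z,m \right)} = 19 + m$ ($b{\left(Z,m \right)} = m - -19 = m + 19 = 19 + m$)
$\frac{52651}{b{\left(227,k{\left(-2,v + 1 \left(-1\right) \right)} \right)}} = \frac{52651}{19 + \left(3 + 1 \left(-1\right)\right) \left(-2\right)} = \frac{52651}{19 + \left(3 - 1\right) \left(-2\right)} = \frac{52651}{19 + 2 \left(-2\right)} = \frac{52651}{19 - 4} = \frac{52651}{15}$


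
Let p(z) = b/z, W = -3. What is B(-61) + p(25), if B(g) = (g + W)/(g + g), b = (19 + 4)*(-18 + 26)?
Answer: 12024/1525 ≈ 7.8846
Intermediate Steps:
b = 184 (b = 23*8 = 184)
p(z) = 184/z
B(g) = (-3 + g)/(2*g) (B(g) = (g - 3)/(g + g) = (-3 + g)/((2*g)) = (-3 + g)*(1/(2*g)) = (-3 + g)/(2*g))
B(-61) + p(25) = (1/2)*(-3 - 61)/(-61) + 184/25 = (1/2)*(-1/61)*(-64) + 184*(1/25) = 32/61 + 184/25 = 12024/1525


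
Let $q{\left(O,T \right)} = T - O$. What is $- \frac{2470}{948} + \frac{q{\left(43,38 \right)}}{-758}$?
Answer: $- \frac{233440}{89823} \approx -2.5989$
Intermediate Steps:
$- \frac{2470}{948} + \frac{q{\left(43,38 \right)}}{-758} = - \frac{2470}{948} + \frac{38 - 43}{-758} = \left(-2470\right) \frac{1}{948} + \left(38 - 43\right) \left(- \frac{1}{758}\right) = - \frac{1235}{474} - - \frac{5}{758} = - \frac{1235}{474} + \frac{5}{758} = - \frac{233440}{89823}$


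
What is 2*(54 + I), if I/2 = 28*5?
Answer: 668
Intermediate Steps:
I = 280 (I = 2*(28*5) = 2*140 = 280)
2*(54 + I) = 2*(54 + 280) = 2*334 = 668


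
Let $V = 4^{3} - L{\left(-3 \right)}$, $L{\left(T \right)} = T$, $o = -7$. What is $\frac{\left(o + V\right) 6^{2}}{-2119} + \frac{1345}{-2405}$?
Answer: $- \frac{123767}{78403} \approx -1.5786$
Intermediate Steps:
$V = 67$ ($V = 4^{3} - -3 = 64 + 3 = 67$)
$\frac{\left(o + V\right) 6^{2}}{-2119} + \frac{1345}{-2405} = \frac{\left(-7 + 67\right) 6^{2}}{-2119} + \frac{1345}{-2405} = 60 \cdot 36 \left(- \frac{1}{2119}\right) + 1345 \left(- \frac{1}{2405}\right) = 2160 \left(- \frac{1}{2119}\right) - \frac{269}{481} = - \frac{2160}{2119} - \frac{269}{481} = - \frac{123767}{78403}$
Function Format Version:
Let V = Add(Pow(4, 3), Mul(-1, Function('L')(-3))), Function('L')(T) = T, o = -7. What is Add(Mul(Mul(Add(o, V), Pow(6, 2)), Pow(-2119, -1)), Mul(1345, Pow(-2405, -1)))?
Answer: Rational(-123767, 78403) ≈ -1.5786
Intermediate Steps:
V = 67 (V = Add(Pow(4, 3), Mul(-1, -3)) = Add(64, 3) = 67)
Add(Mul(Mul(Add(o, V), Pow(6, 2)), Pow(-2119, -1)), Mul(1345, Pow(-2405, -1))) = Add(Mul(Mul(Add(-7, 67), Pow(6, 2)), Pow(-2119, -1)), Mul(1345, Pow(-2405, -1))) = Add(Mul(Mul(60, 36), Rational(-1, 2119)), Mul(1345, Rational(-1, 2405))) = Add(Mul(2160, Rational(-1, 2119)), Rational(-269, 481)) = Add(Rational(-2160, 2119), Rational(-269, 481)) = Rational(-123767, 78403)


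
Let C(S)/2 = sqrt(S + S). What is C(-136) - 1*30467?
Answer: -30467 + 8*I*sqrt(17) ≈ -30467.0 + 32.985*I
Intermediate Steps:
C(S) = 2*sqrt(2)*sqrt(S) (C(S) = 2*sqrt(S + S) = 2*sqrt(2*S) = 2*(sqrt(2)*sqrt(S)) = 2*sqrt(2)*sqrt(S))
C(-136) - 1*30467 = 2*sqrt(2)*sqrt(-136) - 1*30467 = 2*sqrt(2)*(2*I*sqrt(34)) - 30467 = 8*I*sqrt(17) - 30467 = -30467 + 8*I*sqrt(17)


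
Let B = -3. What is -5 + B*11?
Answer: -38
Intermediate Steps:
-5 + B*11 = -5 - 3*11 = -5 - 33 = -38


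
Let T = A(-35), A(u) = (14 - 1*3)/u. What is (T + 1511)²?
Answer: 2795659876/1225 ≈ 2.2822e+6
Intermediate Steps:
A(u) = 11/u (A(u) = (14 - 3)/u = 11/u)
T = -11/35 (T = 11/(-35) = 11*(-1/35) = -11/35 ≈ -0.31429)
(T + 1511)² = (-11/35 + 1511)² = (52874/35)² = 2795659876/1225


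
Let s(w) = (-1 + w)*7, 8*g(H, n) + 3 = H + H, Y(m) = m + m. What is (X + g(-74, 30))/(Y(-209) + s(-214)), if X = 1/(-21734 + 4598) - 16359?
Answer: 280651267/32952528 ≈ 8.5168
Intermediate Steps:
Y(m) = 2*m
g(H, n) = -3/8 + H/4 (g(H, n) = -3/8 + (H + H)/8 = -3/8 + (2*H)/8 = -3/8 + H/4)
s(w) = -7 + 7*w
X = -280327825/17136 (X = 1/(-17136) - 16359 = -1/17136 - 16359 = -280327825/17136 ≈ -16359.)
(X + g(-74, 30))/(Y(-209) + s(-214)) = (-280327825/17136 + (-3/8 + (¼)*(-74)))/(2*(-209) + (-7 + 7*(-214))) = (-280327825/17136 + (-3/8 - 37/2))/(-418 + (-7 - 1498)) = (-280327825/17136 - 151/8)/(-418 - 1505) = -280651267/17136/(-1923) = -280651267/17136*(-1/1923) = 280651267/32952528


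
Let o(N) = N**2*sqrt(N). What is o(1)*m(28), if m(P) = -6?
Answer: -6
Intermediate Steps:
o(N) = N**(5/2)
o(1)*m(28) = 1**(5/2)*(-6) = 1*(-6) = -6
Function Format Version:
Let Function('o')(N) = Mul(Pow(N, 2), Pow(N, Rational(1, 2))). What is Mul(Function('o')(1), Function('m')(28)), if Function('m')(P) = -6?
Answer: -6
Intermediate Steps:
Function('o')(N) = Pow(N, Rational(5, 2))
Mul(Function('o')(1), Function('m')(28)) = Mul(Pow(1, Rational(5, 2)), -6) = Mul(1, -6) = -6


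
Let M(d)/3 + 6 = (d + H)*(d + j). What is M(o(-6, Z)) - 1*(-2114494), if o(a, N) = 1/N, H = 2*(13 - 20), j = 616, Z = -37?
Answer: 2859232057/1369 ≈ 2.0886e+6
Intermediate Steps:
H = -14 (H = 2*(-7) = -14)
M(d) = -18 + 3*(-14 + d)*(616 + d) (M(d) = -18 + 3*((d - 14)*(d + 616)) = -18 + 3*((-14 + d)*(616 + d)) = -18 + 3*(-14 + d)*(616 + d))
M(o(-6, Z)) - 1*(-2114494) = (-25890 + 3*(1/(-37))**2 + 1806/(-37)) - 1*(-2114494) = (-25890 + 3*(-1/37)**2 + 1806*(-1/37)) + 2114494 = (-25890 + 3*(1/1369) - 1806/37) + 2114494 = (-25890 + 3/1369 - 1806/37) + 2114494 = -35510229/1369 + 2114494 = 2859232057/1369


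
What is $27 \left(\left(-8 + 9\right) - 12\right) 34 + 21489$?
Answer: $11391$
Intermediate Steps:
$27 \left(\left(-8 + 9\right) - 12\right) 34 + 21489 = 27 \left(1 - 12\right) 34 + 21489 = 27 \left(-11\right) 34 + 21489 = \left(-297\right) 34 + 21489 = -10098 + 21489 = 11391$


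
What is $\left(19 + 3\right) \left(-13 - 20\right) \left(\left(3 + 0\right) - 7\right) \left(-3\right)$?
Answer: $-8712$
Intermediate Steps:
$\left(19 + 3\right) \left(-13 - 20\right) \left(\left(3 + 0\right) - 7\right) \left(-3\right) = 22 \left(-33\right) \left(3 - 7\right) \left(-3\right) = \left(-726\right) \left(-4\right) \left(-3\right) = 2904 \left(-3\right) = -8712$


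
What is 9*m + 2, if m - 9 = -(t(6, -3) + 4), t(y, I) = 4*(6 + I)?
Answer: -61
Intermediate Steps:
t(y, I) = 24 + 4*I
m = -7 (m = 9 - ((24 + 4*(-3)) + 4) = 9 - ((24 - 12) + 4) = 9 - (12 + 4) = 9 - 1*16 = 9 - 16 = -7)
9*m + 2 = 9*(-7) + 2 = -63 + 2 = -61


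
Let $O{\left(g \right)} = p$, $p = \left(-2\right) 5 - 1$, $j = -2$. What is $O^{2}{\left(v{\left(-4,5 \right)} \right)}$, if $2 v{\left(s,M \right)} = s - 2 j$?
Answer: $121$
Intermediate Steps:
$v{\left(s,M \right)} = 2 + \frac{s}{2}$ ($v{\left(s,M \right)} = \frac{s - -4}{2} = \frac{s + 4}{2} = \frac{4 + s}{2} = 2 + \frac{s}{2}$)
$p = -11$ ($p = -10 - 1 = -11$)
$O{\left(g \right)} = -11$
$O^{2}{\left(v{\left(-4,5 \right)} \right)} = \left(-11\right)^{2} = 121$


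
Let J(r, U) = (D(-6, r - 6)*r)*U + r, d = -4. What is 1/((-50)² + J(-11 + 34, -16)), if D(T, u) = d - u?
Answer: 1/10251 ≈ 9.7551e-5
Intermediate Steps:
D(T, u) = -4 - u
J(r, U) = r + U*r*(2 - r) (J(r, U) = ((-4 - (r - 6))*r)*U + r = ((-4 - (-6 + r))*r)*U + r = ((-4 + (6 - r))*r)*U + r = ((2 - r)*r)*U + r = (r*(2 - r))*U + r = U*r*(2 - r) + r = r + U*r*(2 - r))
1/((-50)² + J(-11 + 34, -16)) = 1/((-50)² - (-11 + 34)*(-1 - 16*(-2 + (-11 + 34)))) = 1/(2500 - 1*23*(-1 - 16*(-2 + 23))) = 1/(2500 - 1*23*(-1 - 16*21)) = 1/(2500 - 1*23*(-1 - 336)) = 1/(2500 - 1*23*(-337)) = 1/(2500 + 7751) = 1/10251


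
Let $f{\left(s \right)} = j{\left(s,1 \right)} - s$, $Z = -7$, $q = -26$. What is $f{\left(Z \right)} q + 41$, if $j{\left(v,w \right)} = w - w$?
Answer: $-141$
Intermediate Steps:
$j{\left(v,w \right)} = 0$
$f{\left(s \right)} = - s$ ($f{\left(s \right)} = 0 - s = - s$)
$f{\left(Z \right)} q + 41 = \left(-1\right) \left(-7\right) \left(-26\right) + 41 = 7 \left(-26\right) + 41 = -182 + 41 = -141$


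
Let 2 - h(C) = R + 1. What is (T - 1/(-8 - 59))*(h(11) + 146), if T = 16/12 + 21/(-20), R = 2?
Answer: 34771/804 ≈ 43.247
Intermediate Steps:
T = 17/60 (T = 16*(1/12) + 21*(-1/20) = 4/3 - 21/20 = 17/60 ≈ 0.28333)
h(C) = -1 (h(C) = 2 - (2 + 1) = 2 - 1*3 = 2 - 3 = -1)
(T - 1/(-8 - 59))*(h(11) + 146) = (17/60 - 1/(-8 - 59))*(-1 + 146) = (17/60 - 1/(-67))*145 = (17/60 - 1*(-1/67))*145 = (17/60 + 1/67)*145 = (1199/4020)*145 = 34771/804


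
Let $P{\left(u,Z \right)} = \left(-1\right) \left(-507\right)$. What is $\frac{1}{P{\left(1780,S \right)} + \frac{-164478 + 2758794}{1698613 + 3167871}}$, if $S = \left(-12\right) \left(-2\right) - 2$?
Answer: $\frac{1216621}{617475426} \approx 0.0019703$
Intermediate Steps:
$S = 22$ ($S = 24 - 2 = 22$)
$P{\left(u,Z \right)} = 507$
$\frac{1}{P{\left(1780,S \right)} + \frac{-164478 + 2758794}{1698613 + 3167871}} = \frac{1}{507 + \frac{-164478 + 2758794}{1698613 + 3167871}} = \frac{1}{507 + \frac{2594316}{4866484}} = \frac{1}{507 + 2594316 \cdot \frac{1}{4866484}} = \frac{1}{507 + \frac{648579}{1216621}} = \frac{1}{\frac{617475426}{1216621}} = \frac{1216621}{617475426}$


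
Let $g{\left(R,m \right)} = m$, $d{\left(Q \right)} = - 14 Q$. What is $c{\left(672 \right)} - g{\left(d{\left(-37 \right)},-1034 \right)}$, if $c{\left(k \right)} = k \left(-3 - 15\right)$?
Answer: $-11062$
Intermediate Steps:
$c{\left(k \right)} = - 18 k$ ($c{\left(k \right)} = k \left(-18\right) = - 18 k$)
$c{\left(672 \right)} - g{\left(d{\left(-37 \right)},-1034 \right)} = \left(-18\right) 672 - -1034 = -12096 + 1034 = -11062$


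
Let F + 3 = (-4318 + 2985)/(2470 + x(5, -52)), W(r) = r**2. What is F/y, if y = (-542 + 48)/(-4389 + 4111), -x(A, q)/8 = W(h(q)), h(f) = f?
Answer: -7805267/4733014 ≈ -1.6491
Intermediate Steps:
x(A, q) = -8*q**2
y = 247/139 (y = -494/(-278) = -494*(-1/278) = 247/139 ≈ 1.7770)
F = -56153/19162 (F = -3 + (-4318 + 2985)/(2470 - 8*(-52)**2) = -3 - 1333/(2470 - 8*2704) = -3 - 1333/(2470 - 21632) = -3 - 1333/(-19162) = -3 - 1333*(-1/19162) = -3 + 1333/19162 = -56153/19162 ≈ -2.9304)
F/y = -56153/(19162*247/139) = -56153/19162*139/247 = -7805267/4733014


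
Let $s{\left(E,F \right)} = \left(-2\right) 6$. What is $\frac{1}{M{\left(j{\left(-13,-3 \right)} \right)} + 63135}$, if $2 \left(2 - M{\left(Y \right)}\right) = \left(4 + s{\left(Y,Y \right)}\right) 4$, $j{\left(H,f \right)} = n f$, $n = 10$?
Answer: $\frac{1}{63153} \approx 1.5835 \cdot 10^{-5}$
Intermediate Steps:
$j{\left(H,f \right)} = 10 f$
$s{\left(E,F \right)} = -12$
$M{\left(Y \right)} = 18$ ($M{\left(Y \right)} = 2 - \frac{\left(4 - 12\right) 4}{2} = 2 - \frac{\left(-8\right) 4}{2} = 2 - -16 = 2 + 16 = 18$)
$\frac{1}{M{\left(j{\left(-13,-3 \right)} \right)} + 63135} = \frac{1}{18 + 63135} = \frac{1}{63153}$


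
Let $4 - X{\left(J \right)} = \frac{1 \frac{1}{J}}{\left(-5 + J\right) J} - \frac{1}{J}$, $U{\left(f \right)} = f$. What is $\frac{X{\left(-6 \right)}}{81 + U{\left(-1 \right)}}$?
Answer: $\frac{1519}{31680} \approx 0.047948$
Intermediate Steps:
$X{\left(J \right)} = 4 + \frac{1}{J} - \frac{1}{J^{2} \left(-5 + J\right)}$ ($X{\left(J \right)} = 4 - \left(\frac{1 \frac{1}{J}}{\left(-5 + J\right) J} - \frac{1}{J}\right) = 4 - \left(\frac{1}{J J \left(-5 + J\right)} - \frac{1}{J}\right) = 4 - \left(\frac{\frac{1}{J} \frac{1}{-5 + J}}{J} - \frac{1}{J}\right) = 4 - \left(\frac{1}{J^{2} \left(-5 + J\right)} - \frac{1}{J}\right) = 4 - \left(- \frac{1}{J} + \frac{1}{J^{2} \left(-5 + J\right)}\right) = 4 + \left(\frac{1}{J} - \frac{1}{J^{2} \left(-5 + J\right)}\right) = 4 + \frac{1}{J} - \frac{1}{J^{2} \left(-5 + J\right)}$)
$\frac{X{\left(-6 \right)}}{81 + U{\left(-1 \right)}} = \frac{\frac{1}{36} \frac{1}{-5 - 6} \left(-1 - 19 \left(-6\right)^{2} - -30 + 4 \left(-6\right)^{3}\right)}{81 - 1} = \frac{\frac{1}{36} \frac{1}{-11} \left(-1 - 684 + 30 + 4 \left(-216\right)\right)}{80} = \frac{1}{36} \left(- \frac{1}{11}\right) \left(-1 - 684 + 30 - 864\right) \frac{1}{80} = \frac{1}{36} \left(- \frac{1}{11}\right) \left(-1519\right) \frac{1}{80} = \frac{1519}{396} \cdot \frac{1}{80} = \frac{1519}{31680}$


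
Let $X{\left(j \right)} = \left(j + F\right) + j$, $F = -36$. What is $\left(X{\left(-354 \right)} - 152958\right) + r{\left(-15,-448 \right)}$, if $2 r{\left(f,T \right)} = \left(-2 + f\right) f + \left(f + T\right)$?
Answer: $-153806$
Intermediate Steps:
$X{\left(j \right)} = -36 + 2 j$ ($X{\left(j \right)} = \left(j - 36\right) + j = \left(-36 + j\right) + j = -36 + 2 j$)
$r{\left(f,T \right)} = \frac{T}{2} + \frac{f}{2} + \frac{f \left(-2 + f\right)}{2}$ ($r{\left(f,T \right)} = \frac{\left(-2 + f\right) f + \left(f + T\right)}{2} = \frac{f \left(-2 + f\right) + \left(T + f\right)}{2} = \frac{T + f + f \left(-2 + f\right)}{2} = \frac{T}{2} + \frac{f}{2} + \frac{f \left(-2 + f\right)}{2}$)
$\left(X{\left(-354 \right)} - 152958\right) + r{\left(-15,-448 \right)} = \left(\left(-36 + 2 \left(-354\right)\right) - 152958\right) + \left(\frac{1}{2} \left(-448\right) + \frac{\left(-15\right)^{2}}{2} - - \frac{15}{2}\right) = \left(\left(-36 - 708\right) - 152958\right) + \left(-224 + \frac{1}{2} \cdot 225 + \frac{15}{2}\right) = \left(-744 - 152958\right) + \left(-224 + \frac{225}{2} + \frac{15}{2}\right) = -153702 - 104 = -153806$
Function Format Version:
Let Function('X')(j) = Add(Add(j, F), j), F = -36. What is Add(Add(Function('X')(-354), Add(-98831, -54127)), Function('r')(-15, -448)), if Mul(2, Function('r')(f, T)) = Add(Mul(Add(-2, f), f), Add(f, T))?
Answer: -153806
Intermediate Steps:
Function('X')(j) = Add(-36, Mul(2, j)) (Function('X')(j) = Add(Add(j, -36), j) = Add(Add(-36, j), j) = Add(-36, Mul(2, j)))
Function('r')(f, T) = Add(Mul(Rational(1, 2), T), Mul(Rational(1, 2), f), Mul(Rational(1, 2), f, Add(-2, f))) (Function('r')(f, T) = Mul(Rational(1, 2), Add(Mul(Add(-2, f), f), Add(f, T))) = Mul(Rational(1, 2), Add(Mul(f, Add(-2, f)), Add(T, f))) = Mul(Rational(1, 2), Add(T, f, Mul(f, Add(-2, f)))) = Add(Mul(Rational(1, 2), T), Mul(Rational(1, 2), f), Mul(Rational(1, 2), f, Add(-2, f))))
Add(Add(Function('X')(-354), Add(-98831, -54127)), Function('r')(-15, -448)) = Add(Add(Add(-36, Mul(2, -354)), Add(-98831, -54127)), Add(Mul(Rational(1, 2), -448), Mul(Rational(1, 2), Pow(-15, 2)), Mul(Rational(-1, 2), -15))) = Add(Add(Add(-36, -708), -152958), Add(-224, Mul(Rational(1, 2), 225), Rational(15, 2))) = Add(Add(-744, -152958), Add(-224, Rational(225, 2), Rational(15, 2))) = Add(-153702, -104) = -153806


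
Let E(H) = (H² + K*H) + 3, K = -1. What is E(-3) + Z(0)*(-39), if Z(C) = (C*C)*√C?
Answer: 15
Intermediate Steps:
E(H) = 3 + H² - H (E(H) = (H² - H) + 3 = 3 + H² - H)
Z(C) = C^(5/2) (Z(C) = C²*√C = C^(5/2))
E(-3) + Z(0)*(-39) = (3 + (-3)² - 1*(-3)) + 0^(5/2)*(-39) = (3 + 9 + 3) + 0*(-39) = 15 + 0 = 15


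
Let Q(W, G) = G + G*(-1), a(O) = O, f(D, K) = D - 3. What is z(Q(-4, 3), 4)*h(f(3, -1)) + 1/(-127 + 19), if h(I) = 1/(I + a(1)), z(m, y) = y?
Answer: 431/108 ≈ 3.9907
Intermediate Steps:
f(D, K) = -3 + D
Q(W, G) = 0 (Q(W, G) = G - G = 0)
h(I) = 1/(1 + I) (h(I) = 1/(I + 1) = 1/(1 + I))
z(Q(-4, 3), 4)*h(f(3, -1)) + 1/(-127 + 19) = 4/(1 + (-3 + 3)) + 1/(-127 + 19) = 4/(1 + 0) + 1/(-108) = 4/1 - 1/108 = 4*1 - 1/108 = 4 - 1/108 = 431/108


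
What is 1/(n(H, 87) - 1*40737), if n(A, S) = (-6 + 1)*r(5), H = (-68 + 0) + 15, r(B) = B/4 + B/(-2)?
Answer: -4/162923 ≈ -2.4551e-5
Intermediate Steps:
r(B) = -B/4 (r(B) = B*(¼) + B*(-½) = B/4 - B/2 = -B/4)
H = -53 (H = -68 + 15 = -53)
n(A, S) = 25/4 (n(A, S) = (-6 + 1)*(-¼*5) = -5*(-5/4) = 25/4)
1/(n(H, 87) - 1*40737) = 1/(25/4 - 1*40737) = 1/(25/4 - 40737) = 1/(-162923/4) = -4/162923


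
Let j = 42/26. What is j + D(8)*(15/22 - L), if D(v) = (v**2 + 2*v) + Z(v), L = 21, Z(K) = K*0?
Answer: -232209/143 ≈ -1623.8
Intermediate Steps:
Z(K) = 0
j = 21/13 (j = 42*(1/26) = 21/13 ≈ 1.6154)
D(v) = v**2 + 2*v (D(v) = (v**2 + 2*v) + 0 = v**2 + 2*v)
j + D(8)*(15/22 - L) = 21/13 + (8*(2 + 8))*(15/22 - 1*21) = 21/13 + (8*10)*(15*(1/22) - 21) = 21/13 + 80*(15/22 - 21) = 21/13 + 80*(-447/22) = 21/13 - 17880/11 = -232209/143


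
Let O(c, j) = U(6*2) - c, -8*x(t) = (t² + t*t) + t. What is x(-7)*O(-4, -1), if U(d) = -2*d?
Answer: 455/2 ≈ 227.50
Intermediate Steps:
x(t) = -t²/4 - t/8 (x(t) = -((t² + t*t) + t)/8 = -((t² + t²) + t)/8 = -(2*t² + t)/8 = -(t + 2*t²)/8 = -t²/4 - t/8)
O(c, j) = -24 - c (O(c, j) = -12*2 - c = -2*12 - c = -24 - c)
x(-7)*O(-4, -1) = (-⅛*(-7)*(1 + 2*(-7)))*(-24 - 1*(-4)) = (-⅛*(-7)*(1 - 14))*(-24 + 4) = -⅛*(-7)*(-13)*(-20) = -91/8*(-20) = 455/2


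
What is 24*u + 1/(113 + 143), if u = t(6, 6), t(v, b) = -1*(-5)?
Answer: 30721/256 ≈ 120.00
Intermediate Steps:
t(v, b) = 5
u = 5
24*u + 1/(113 + 143) = 24*5 + 1/(113 + 143) = 120 + 1/256 = 30721/256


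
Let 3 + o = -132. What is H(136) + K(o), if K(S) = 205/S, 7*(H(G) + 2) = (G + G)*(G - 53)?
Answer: 608887/189 ≈ 3221.6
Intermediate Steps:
o = -135 (o = -3 - 132 = -135)
H(G) = -2 + 2*G*(-53 + G)/7 (H(G) = -2 + ((G + G)*(G - 53))/7 = -2 + ((2*G)*(-53 + G))/7 = -2 + (2*G*(-53 + G))/7 = -2 + 2*G*(-53 + G)/7)
H(136) + K(o) = (-2 - 106/7*136 + (2/7)*136²) + 205/(-135) = (-2 - 14416/7 + (2/7)*18496) + 205*(-1/135) = (-2 - 14416/7 + 36992/7) - 41/27 = 22562/7 - 41/27 = 608887/189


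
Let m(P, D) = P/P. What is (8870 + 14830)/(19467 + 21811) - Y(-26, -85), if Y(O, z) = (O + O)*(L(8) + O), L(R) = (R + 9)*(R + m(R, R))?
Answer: 136311806/20639 ≈ 6604.6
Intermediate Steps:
m(P, D) = 1
L(R) = (1 + R)*(9 + R) (L(R) = (R + 9)*(R + 1) = (9 + R)*(1 + R) = (1 + R)*(9 + R))
Y(O, z) = 2*O*(153 + O) (Y(O, z) = (O + O)*((9 + 8² + 10*8) + O) = (2*O)*((9 + 64 + 80) + O) = (2*O)*(153 + O) = 2*O*(153 + O))
(8870 + 14830)/(19467 + 21811) - Y(-26, -85) = (8870 + 14830)/(19467 + 21811) - 2*(-26)*(153 - 26) = 23700/41278 - 2*(-26)*127 = 23700*(1/41278) - 1*(-6604) = 11850/20639 + 6604 = 136311806/20639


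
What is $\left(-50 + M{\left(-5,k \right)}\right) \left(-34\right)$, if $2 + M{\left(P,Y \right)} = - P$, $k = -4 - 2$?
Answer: $1598$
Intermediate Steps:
$k = -6$
$M{\left(P,Y \right)} = -2 - P$
$\left(-50 + M{\left(-5,k \right)}\right) \left(-34\right) = \left(-50 - -3\right) \left(-34\right) = \left(-50 + \left(-2 + 5\right)\right) \left(-34\right) = \left(-50 + 3\right) \left(-34\right) = \left(-47\right) \left(-34\right) = 1598$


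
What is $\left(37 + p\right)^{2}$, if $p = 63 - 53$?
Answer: $2209$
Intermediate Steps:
$p = 10$ ($p = 63 - 53 = 10$)
$\left(37 + p\right)^{2} = \left(37 + 10\right)^{2} = 47^{2} = 2209$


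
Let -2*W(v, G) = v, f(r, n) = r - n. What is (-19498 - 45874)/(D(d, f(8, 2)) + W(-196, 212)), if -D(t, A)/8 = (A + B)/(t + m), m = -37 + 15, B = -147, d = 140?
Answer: -1928474/3173 ≈ -607.78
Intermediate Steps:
m = -22
W(v, G) = -v/2
D(t, A) = -8*(-147 + A)/(-22 + t) (D(t, A) = -8*(A - 147)/(t - 22) = -8*(-147 + A)/(-22 + t))
(-19498 - 45874)/(D(d, f(8, 2)) + W(-196, 212)) = (-19498 - 45874)/(8*(147 - (8 - 1*2))/(-22 + 140) - 1/2*(-196)) = -65372/(8*(147 - (8 - 2))/118 + 98) = -65372/(8*(1/118)*(147 - 1*6) + 98) = -65372/(8*(1/118)*(147 - 6) + 98) = -65372/(8*(1/118)*141 + 98) = -65372/(564/59 + 98) = -65372/6346/59 = -65372*59/6346 = -1928474/3173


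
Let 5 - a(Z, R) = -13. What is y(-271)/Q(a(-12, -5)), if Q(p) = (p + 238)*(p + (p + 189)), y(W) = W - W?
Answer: 0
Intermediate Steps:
a(Z, R) = 18 (a(Z, R) = 5 - 1*(-13) = 5 + 13 = 18)
y(W) = 0
Q(p) = (189 + 2*p)*(238 + p) (Q(p) = (238 + p)*(p + (189 + p)) = (238 + p)*(189 + 2*p) = (189 + 2*p)*(238 + p))
y(-271)/Q(a(-12, -5)) = 0/(44982 + 2*18² + 665*18) = 0/(44982 + 2*324 + 11970) = 0/(44982 + 648 + 11970) = 0/57600 = 0*(1/57600) = 0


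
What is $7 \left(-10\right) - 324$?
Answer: $-394$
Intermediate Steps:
$7 \left(-10\right) - 324 = -70 - 324 = -394$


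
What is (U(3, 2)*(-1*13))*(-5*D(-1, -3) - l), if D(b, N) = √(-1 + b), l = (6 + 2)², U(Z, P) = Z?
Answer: 2496 + 195*I*√2 ≈ 2496.0 + 275.77*I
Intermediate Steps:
l = 64 (l = 8² = 64)
(U(3, 2)*(-1*13))*(-5*D(-1, -3) - l) = (3*(-1*13))*(-5*√(-1 - 1) - 1*64) = (3*(-13))*(-5*I*√2 - 64) = -39*(-5*I*√2 - 64) = -39*(-64 - 5*I*√2) = 2496 + 195*I*√2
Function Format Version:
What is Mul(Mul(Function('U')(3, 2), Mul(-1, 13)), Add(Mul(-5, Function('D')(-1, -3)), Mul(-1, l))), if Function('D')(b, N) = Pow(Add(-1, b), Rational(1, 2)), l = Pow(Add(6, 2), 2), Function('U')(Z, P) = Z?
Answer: Add(2496, Mul(195, I, Pow(2, Rational(1, 2)))) ≈ Add(2496.0, Mul(275.77, I))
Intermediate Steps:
l = 64 (l = Pow(8, 2) = 64)
Mul(Mul(Function('U')(3, 2), Mul(-1, 13)), Add(Mul(-5, Function('D')(-1, -3)), Mul(-1, l))) = Mul(Mul(3, Mul(-1, 13)), Add(Mul(-5, Pow(Add(-1, -1), Rational(1, 2))), Mul(-1, 64))) = Mul(Mul(3, -13), Add(Mul(-5, Pow(-2, Rational(1, 2))), -64)) = Mul(-39, Add(Mul(-5, Mul(I, Pow(2, Rational(1, 2)))), -64)) = Mul(-39, Add(Mul(-5, I, Pow(2, Rational(1, 2))), -64)) = Mul(-39, Add(-64, Mul(-5, I, Pow(2, Rational(1, 2))))) = Add(2496, Mul(195, I, Pow(2, Rational(1, 2))))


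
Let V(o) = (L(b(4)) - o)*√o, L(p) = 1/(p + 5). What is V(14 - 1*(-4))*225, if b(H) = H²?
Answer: -84825*√2/7 ≈ -17137.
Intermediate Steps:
L(p) = 1/(5 + p)
V(o) = √o*(1/21 - o) (V(o) = (1/(5 + 4²) - o)*√o = (1/(5 + 16) - o)*√o = (1/21 - o)*√o = √o*(1/21 - o))
V(14 - 1*(-4))*225 = (√(14 - 1*(-4))*(1/21 - (14 - 1*(-4))))*225 = (√(14 + 4)*(1/21 - (14 + 4)))*225 = (√18*(1/21 - 1*18))*225 = ((3*√2)*(1/21 - 18))*225 = ((3*√2)*(-377/21))*225 = -377*√2/7*225 = -84825*√2/7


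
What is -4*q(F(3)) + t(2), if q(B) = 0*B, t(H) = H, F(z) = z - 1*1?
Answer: 2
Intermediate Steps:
F(z) = -1 + z (F(z) = z - 1 = -1 + z)
q(B) = 0
-4*q(F(3)) + t(2) = -4*0 + 2 = 0 + 2 = 2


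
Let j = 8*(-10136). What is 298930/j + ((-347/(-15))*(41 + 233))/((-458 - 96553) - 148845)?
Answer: -17345557751/4672493280 ≈ -3.7123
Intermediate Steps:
j = -81088
298930/j + ((-347/(-15))*(41 + 233))/((-458 - 96553) - 148845) = 298930/(-81088) + ((-347/(-15))*(41 + 233))/((-458 - 96553) - 148845) = 298930*(-1/81088) + (-347*(-1/15)*274)/(-97011 - 148845) = -149465/40544 + ((347/15)*274)/(-245856) = -149465/40544 + (95078/15)*(-1/245856) = -149465/40544 - 47539/1843920 = -17345557751/4672493280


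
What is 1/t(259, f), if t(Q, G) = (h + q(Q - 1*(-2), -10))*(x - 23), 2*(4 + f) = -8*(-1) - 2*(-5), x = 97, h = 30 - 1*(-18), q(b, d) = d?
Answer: 1/2812 ≈ 0.00035562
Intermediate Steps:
h = 48 (h = 30 + 18 = 48)
f = 5 (f = -4 + (-8*(-1) - 2*(-5))/2 = -4 + (8 + 10)/2 = -4 + (½)*18 = -4 + 9 = 5)
t(Q, G) = 2812 (t(Q, G) = (48 - 10)*(97 - 23) = 38*74 = 2812)
1/t(259, f) = 1/2812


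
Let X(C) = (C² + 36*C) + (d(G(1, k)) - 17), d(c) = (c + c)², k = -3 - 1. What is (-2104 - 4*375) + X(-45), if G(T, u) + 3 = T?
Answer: -3200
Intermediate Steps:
k = -4
G(T, u) = -3 + T
d(c) = 4*c² (d(c) = (2*c)² = 4*c²)
X(C) = -1 + C² + 36*C (X(C) = (C² + 36*C) + (4*(-3 + 1)² - 17) = (C² + 36*C) + (4*(-2)² - 17) = (C² + 36*C) + (4*4 - 17) = (C² + 36*C) + (16 - 17) = (C² + 36*C) - 1 = -1 + C² + 36*C)
(-2104 - 4*375) + X(-45) = (-2104 - 4*375) + (-1 + (-45)² + 36*(-45)) = (-2104 - 1500) + (-1 + 2025 - 1620) = -3604 + 404 = -3200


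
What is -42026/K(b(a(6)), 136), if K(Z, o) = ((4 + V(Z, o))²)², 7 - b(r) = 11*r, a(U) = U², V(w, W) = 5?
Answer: -42026/6561 ≈ -6.4054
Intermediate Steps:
b(r) = 7 - 11*r
K(Z, o) = 6561 (K(Z, o) = ((4 + 5)²)² = (9²)² = 81² = 6561)
-42026/K(b(a(6)), 136) = -42026/6561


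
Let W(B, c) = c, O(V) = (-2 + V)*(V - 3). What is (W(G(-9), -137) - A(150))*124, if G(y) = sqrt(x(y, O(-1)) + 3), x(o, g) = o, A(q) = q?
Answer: -35588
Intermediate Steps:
O(V) = (-3 + V)*(-2 + V) (O(V) = (-2 + V)*(-3 + V) = (-3 + V)*(-2 + V))
G(y) = sqrt(3 + y) (G(y) = sqrt(y + 3) = sqrt(3 + y))
(W(G(-9), -137) - A(150))*124 = (-137 - 1*150)*124 = (-137 - 150)*124 = -287*124 = -35588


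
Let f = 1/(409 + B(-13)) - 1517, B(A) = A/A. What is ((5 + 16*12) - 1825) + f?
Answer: -1289449/410 ≈ -3145.0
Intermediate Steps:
B(A) = 1
f = -621969/410 (f = 1/(409 + 1) - 1517 = 1/410 - 1517 = -621969/410 ≈ -1517.0)
((5 + 16*12) - 1825) + f = ((5 + 16*12) - 1825) - 621969/410 = ((5 + 192) - 1825) - 621969/410 = (197 - 1825) - 621969/410 = -1628 - 621969/410 = -1289449/410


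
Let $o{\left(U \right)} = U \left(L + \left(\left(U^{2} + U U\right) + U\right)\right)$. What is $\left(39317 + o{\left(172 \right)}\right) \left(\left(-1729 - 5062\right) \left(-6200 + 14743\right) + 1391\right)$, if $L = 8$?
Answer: $-594480744577106$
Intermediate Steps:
$o{\left(U \right)} = U \left(8 + U + 2 U^{2}\right)$ ($o{\left(U \right)} = U \left(8 + \left(\left(U^{2} + U U\right) + U\right)\right) = U \left(8 + \left(\left(U^{2} + U^{2}\right) + U\right)\right) = U \left(8 + \left(2 U^{2} + U\right)\right) = U \left(8 + \left(U + 2 U^{2}\right)\right) = U \left(8 + U + 2 U^{2}\right)$)
$\left(39317 + o{\left(172 \right)}\right) \left(\left(-1729 - 5062\right) \left(-6200 + 14743\right) + 1391\right) = \left(39317 + 172 \left(8 + 172 + 2 \cdot 172^{2}\right)\right) \left(\left(-1729 - 5062\right) \left(-6200 + 14743\right) + 1391\right) = \left(39317 + 172 \left(8 + 172 + 2 \cdot 29584\right)\right) \left(\left(-6791\right) 8543 + 1391\right) = \left(39317 + 172 \left(8 + 172 + 59168\right)\right) \left(-58015513 + 1391\right) = \left(39317 + 172 \cdot 59348\right) \left(-58014122\right) = \left(39317 + 10207856\right) \left(-58014122\right) = 10247173 \left(-58014122\right) = -594480744577106$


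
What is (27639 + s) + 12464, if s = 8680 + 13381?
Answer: 62164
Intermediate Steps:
s = 22061
(27639 + s) + 12464 = (27639 + 22061) + 12464 = 49700 + 12464 = 62164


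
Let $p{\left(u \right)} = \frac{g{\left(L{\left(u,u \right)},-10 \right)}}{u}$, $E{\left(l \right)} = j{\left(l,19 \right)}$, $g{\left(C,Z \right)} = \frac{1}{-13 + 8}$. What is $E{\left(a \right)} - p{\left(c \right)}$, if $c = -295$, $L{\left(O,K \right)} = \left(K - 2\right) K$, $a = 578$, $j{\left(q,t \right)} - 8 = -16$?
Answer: $- \frac{11801}{1475} \approx -8.0007$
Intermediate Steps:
$j{\left(q,t \right)} = -8$ ($j{\left(q,t \right)} = 8 - 16 = -8$)
$L{\left(O,K \right)} = K \left(-2 + K\right)$ ($L{\left(O,K \right)} = \left(-2 + K\right) K = K \left(-2 + K\right)$)
$g{\left(C,Z \right)} = - \frac{1}{5}$ ($g{\left(C,Z \right)} = \frac{1}{-5} = - \frac{1}{5}$)
$E{\left(l \right)} = -8$
$p{\left(u \right)} = - \frac{1}{5 u}$
$E{\left(a \right)} - p{\left(c \right)} = -8 - - \frac{1}{5 \left(-295\right)} = -8 - \left(- \frac{1}{5}\right) \left(- \frac{1}{295}\right) = -8 - \frac{1}{1475} = - \frac{11801}{1475}$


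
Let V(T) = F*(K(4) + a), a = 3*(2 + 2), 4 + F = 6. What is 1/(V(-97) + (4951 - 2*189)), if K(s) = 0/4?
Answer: 1/4597 ≈ 0.00021753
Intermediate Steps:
K(s) = 0 (K(s) = 0*(1/4) = 0)
F = 2 (F = -4 + 6 = 2)
a = 12 (a = 3*4 = 12)
V(T) = 24 (V(T) = 2*(0 + 12) = 2*12 = 24)
1/(V(-97) + (4951 - 2*189)) = 1/(24 + (4951 - 2*189)) = 1/(24 + (4951 - 1*378)) = 1/(24 + (4951 - 378)) = 1/(24 + 4573) = 1/4597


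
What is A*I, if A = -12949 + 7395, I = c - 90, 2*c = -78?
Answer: 716466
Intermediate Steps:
c = -39 (c = (½)*(-78) = -39)
I = -129 (I = -39 - 90 = -129)
A = -5554
A*I = -5554*(-129) = 716466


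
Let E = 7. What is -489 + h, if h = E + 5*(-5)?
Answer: -507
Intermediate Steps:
h = -18 (h = 7 + 5*(-5) = 7 - 25 = -18)
-489 + h = -489 - 18 = -507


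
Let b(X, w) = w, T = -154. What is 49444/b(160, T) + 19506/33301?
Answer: -821765360/2564177 ≈ -320.48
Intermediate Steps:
49444/b(160, T) + 19506/33301 = 49444/(-154) + 19506/33301 = 49444*(-1/154) + 19506*(1/33301) = -24722/77 + 19506/33301 = -821765360/2564177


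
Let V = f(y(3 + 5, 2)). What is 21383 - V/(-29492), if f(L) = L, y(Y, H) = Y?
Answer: 157656861/7373 ≈ 21383.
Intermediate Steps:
V = 8 (V = 3 + 5 = 8)
21383 - V/(-29492) = 21383 - 8/(-29492) = 21383 - 8*(-1)/29492 = 21383 - 1*(-2/7373) = 21383 + 2/7373 = 157656861/7373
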